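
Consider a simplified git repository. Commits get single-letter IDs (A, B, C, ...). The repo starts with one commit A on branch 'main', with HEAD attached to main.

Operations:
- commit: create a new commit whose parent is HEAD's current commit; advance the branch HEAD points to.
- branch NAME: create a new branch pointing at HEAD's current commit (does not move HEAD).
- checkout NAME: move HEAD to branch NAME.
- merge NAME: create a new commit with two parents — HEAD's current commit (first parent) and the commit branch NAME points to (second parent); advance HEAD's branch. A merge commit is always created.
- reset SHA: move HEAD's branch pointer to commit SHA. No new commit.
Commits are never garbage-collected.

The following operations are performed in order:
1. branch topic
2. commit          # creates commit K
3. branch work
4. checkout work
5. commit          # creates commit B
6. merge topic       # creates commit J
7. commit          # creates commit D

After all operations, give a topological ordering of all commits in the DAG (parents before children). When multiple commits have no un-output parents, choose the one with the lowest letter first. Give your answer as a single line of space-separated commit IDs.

After op 1 (branch): HEAD=main@A [main=A topic=A]
After op 2 (commit): HEAD=main@K [main=K topic=A]
After op 3 (branch): HEAD=main@K [main=K topic=A work=K]
After op 4 (checkout): HEAD=work@K [main=K topic=A work=K]
After op 5 (commit): HEAD=work@B [main=K topic=A work=B]
After op 6 (merge): HEAD=work@J [main=K topic=A work=J]
After op 7 (commit): HEAD=work@D [main=K topic=A work=D]
commit A: parents=[]
commit B: parents=['K']
commit D: parents=['J']
commit J: parents=['B', 'A']
commit K: parents=['A']

Answer: A K B J D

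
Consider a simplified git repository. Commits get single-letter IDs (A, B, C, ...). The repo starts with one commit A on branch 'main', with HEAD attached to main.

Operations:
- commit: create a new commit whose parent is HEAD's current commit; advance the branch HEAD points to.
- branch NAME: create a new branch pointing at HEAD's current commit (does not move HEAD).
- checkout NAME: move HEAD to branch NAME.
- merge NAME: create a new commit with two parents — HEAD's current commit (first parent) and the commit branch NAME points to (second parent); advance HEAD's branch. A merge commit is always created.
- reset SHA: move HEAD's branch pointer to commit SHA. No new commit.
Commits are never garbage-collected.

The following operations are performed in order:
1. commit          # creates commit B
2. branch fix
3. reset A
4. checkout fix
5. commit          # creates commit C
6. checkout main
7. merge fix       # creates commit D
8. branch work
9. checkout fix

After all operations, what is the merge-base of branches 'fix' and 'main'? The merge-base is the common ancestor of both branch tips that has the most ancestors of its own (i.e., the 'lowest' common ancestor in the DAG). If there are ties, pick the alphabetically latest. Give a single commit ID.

After op 1 (commit): HEAD=main@B [main=B]
After op 2 (branch): HEAD=main@B [fix=B main=B]
After op 3 (reset): HEAD=main@A [fix=B main=A]
After op 4 (checkout): HEAD=fix@B [fix=B main=A]
After op 5 (commit): HEAD=fix@C [fix=C main=A]
After op 6 (checkout): HEAD=main@A [fix=C main=A]
After op 7 (merge): HEAD=main@D [fix=C main=D]
After op 8 (branch): HEAD=main@D [fix=C main=D work=D]
After op 9 (checkout): HEAD=fix@C [fix=C main=D work=D]
ancestors(fix=C): ['A', 'B', 'C']
ancestors(main=D): ['A', 'B', 'C', 'D']
common: ['A', 'B', 'C']

Answer: C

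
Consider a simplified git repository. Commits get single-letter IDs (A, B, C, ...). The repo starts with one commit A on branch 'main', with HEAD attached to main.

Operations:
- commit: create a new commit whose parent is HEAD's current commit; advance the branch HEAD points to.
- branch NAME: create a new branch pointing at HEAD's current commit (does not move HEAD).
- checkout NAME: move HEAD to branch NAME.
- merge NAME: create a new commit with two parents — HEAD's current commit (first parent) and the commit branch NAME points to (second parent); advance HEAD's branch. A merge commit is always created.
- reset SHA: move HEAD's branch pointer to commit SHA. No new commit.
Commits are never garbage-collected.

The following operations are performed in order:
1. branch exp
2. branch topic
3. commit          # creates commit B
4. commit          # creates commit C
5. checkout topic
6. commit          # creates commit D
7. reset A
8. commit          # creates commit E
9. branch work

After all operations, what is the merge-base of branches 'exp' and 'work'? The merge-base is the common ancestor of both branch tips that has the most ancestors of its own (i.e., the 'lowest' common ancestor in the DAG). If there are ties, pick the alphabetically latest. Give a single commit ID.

After op 1 (branch): HEAD=main@A [exp=A main=A]
After op 2 (branch): HEAD=main@A [exp=A main=A topic=A]
After op 3 (commit): HEAD=main@B [exp=A main=B topic=A]
After op 4 (commit): HEAD=main@C [exp=A main=C topic=A]
After op 5 (checkout): HEAD=topic@A [exp=A main=C topic=A]
After op 6 (commit): HEAD=topic@D [exp=A main=C topic=D]
After op 7 (reset): HEAD=topic@A [exp=A main=C topic=A]
After op 8 (commit): HEAD=topic@E [exp=A main=C topic=E]
After op 9 (branch): HEAD=topic@E [exp=A main=C topic=E work=E]
ancestors(exp=A): ['A']
ancestors(work=E): ['A', 'E']
common: ['A']

Answer: A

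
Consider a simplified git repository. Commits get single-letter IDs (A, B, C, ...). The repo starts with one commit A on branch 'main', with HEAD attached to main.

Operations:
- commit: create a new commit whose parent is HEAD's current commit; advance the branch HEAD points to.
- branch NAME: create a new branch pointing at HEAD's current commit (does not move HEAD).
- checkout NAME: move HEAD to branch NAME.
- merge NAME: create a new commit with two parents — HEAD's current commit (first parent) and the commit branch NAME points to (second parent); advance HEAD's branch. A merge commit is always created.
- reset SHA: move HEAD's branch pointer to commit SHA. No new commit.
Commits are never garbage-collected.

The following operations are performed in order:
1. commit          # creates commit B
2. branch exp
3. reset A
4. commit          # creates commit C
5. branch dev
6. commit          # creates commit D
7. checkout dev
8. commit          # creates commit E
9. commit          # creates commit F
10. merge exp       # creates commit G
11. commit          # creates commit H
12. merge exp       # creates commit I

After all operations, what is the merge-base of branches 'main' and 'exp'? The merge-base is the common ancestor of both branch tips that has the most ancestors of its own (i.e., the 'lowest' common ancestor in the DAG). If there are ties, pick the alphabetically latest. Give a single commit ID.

After op 1 (commit): HEAD=main@B [main=B]
After op 2 (branch): HEAD=main@B [exp=B main=B]
After op 3 (reset): HEAD=main@A [exp=B main=A]
After op 4 (commit): HEAD=main@C [exp=B main=C]
After op 5 (branch): HEAD=main@C [dev=C exp=B main=C]
After op 6 (commit): HEAD=main@D [dev=C exp=B main=D]
After op 7 (checkout): HEAD=dev@C [dev=C exp=B main=D]
After op 8 (commit): HEAD=dev@E [dev=E exp=B main=D]
After op 9 (commit): HEAD=dev@F [dev=F exp=B main=D]
After op 10 (merge): HEAD=dev@G [dev=G exp=B main=D]
After op 11 (commit): HEAD=dev@H [dev=H exp=B main=D]
After op 12 (merge): HEAD=dev@I [dev=I exp=B main=D]
ancestors(main=D): ['A', 'C', 'D']
ancestors(exp=B): ['A', 'B']
common: ['A']

Answer: A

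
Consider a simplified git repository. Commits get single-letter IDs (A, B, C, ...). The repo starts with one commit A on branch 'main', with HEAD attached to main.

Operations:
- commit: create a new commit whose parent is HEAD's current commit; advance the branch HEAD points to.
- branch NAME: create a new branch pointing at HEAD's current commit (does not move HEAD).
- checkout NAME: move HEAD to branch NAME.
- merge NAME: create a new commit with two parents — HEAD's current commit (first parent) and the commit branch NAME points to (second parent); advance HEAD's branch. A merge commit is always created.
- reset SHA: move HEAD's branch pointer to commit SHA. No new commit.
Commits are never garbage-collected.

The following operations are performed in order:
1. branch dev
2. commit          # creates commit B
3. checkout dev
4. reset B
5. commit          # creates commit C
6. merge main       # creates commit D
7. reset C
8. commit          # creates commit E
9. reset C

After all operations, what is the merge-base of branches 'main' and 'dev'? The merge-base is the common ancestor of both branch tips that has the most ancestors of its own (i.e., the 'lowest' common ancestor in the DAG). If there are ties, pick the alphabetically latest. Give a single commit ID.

After op 1 (branch): HEAD=main@A [dev=A main=A]
After op 2 (commit): HEAD=main@B [dev=A main=B]
After op 3 (checkout): HEAD=dev@A [dev=A main=B]
After op 4 (reset): HEAD=dev@B [dev=B main=B]
After op 5 (commit): HEAD=dev@C [dev=C main=B]
After op 6 (merge): HEAD=dev@D [dev=D main=B]
After op 7 (reset): HEAD=dev@C [dev=C main=B]
After op 8 (commit): HEAD=dev@E [dev=E main=B]
After op 9 (reset): HEAD=dev@C [dev=C main=B]
ancestors(main=B): ['A', 'B']
ancestors(dev=C): ['A', 'B', 'C']
common: ['A', 'B']

Answer: B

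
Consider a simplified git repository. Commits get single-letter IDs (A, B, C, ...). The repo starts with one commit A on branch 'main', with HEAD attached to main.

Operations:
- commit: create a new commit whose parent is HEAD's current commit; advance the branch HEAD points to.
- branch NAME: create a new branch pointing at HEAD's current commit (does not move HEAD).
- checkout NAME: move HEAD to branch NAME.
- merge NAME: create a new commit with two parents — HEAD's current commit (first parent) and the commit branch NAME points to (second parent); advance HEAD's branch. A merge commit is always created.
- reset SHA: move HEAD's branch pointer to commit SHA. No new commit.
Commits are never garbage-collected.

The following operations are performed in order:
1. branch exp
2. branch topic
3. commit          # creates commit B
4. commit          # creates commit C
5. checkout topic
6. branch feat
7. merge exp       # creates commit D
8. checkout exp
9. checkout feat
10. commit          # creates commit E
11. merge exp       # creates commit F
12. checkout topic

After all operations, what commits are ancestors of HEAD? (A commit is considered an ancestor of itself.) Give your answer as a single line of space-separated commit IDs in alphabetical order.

Answer: A D

Derivation:
After op 1 (branch): HEAD=main@A [exp=A main=A]
After op 2 (branch): HEAD=main@A [exp=A main=A topic=A]
After op 3 (commit): HEAD=main@B [exp=A main=B topic=A]
After op 4 (commit): HEAD=main@C [exp=A main=C topic=A]
After op 5 (checkout): HEAD=topic@A [exp=A main=C topic=A]
After op 6 (branch): HEAD=topic@A [exp=A feat=A main=C topic=A]
After op 7 (merge): HEAD=topic@D [exp=A feat=A main=C topic=D]
After op 8 (checkout): HEAD=exp@A [exp=A feat=A main=C topic=D]
After op 9 (checkout): HEAD=feat@A [exp=A feat=A main=C topic=D]
After op 10 (commit): HEAD=feat@E [exp=A feat=E main=C topic=D]
After op 11 (merge): HEAD=feat@F [exp=A feat=F main=C topic=D]
After op 12 (checkout): HEAD=topic@D [exp=A feat=F main=C topic=D]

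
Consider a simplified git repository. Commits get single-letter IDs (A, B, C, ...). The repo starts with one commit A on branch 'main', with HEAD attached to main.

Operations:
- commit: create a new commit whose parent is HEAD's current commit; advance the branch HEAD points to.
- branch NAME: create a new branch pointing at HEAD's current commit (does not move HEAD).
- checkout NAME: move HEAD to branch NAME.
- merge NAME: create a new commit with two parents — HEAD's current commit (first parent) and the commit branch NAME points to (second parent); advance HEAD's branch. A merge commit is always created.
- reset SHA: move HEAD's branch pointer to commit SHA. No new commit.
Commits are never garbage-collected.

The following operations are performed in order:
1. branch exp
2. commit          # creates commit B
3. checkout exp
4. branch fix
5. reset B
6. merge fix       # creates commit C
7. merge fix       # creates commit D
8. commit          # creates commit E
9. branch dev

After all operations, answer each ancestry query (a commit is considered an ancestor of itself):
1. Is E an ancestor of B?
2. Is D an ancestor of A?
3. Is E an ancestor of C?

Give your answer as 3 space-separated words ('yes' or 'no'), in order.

Answer: no no no

Derivation:
After op 1 (branch): HEAD=main@A [exp=A main=A]
After op 2 (commit): HEAD=main@B [exp=A main=B]
After op 3 (checkout): HEAD=exp@A [exp=A main=B]
After op 4 (branch): HEAD=exp@A [exp=A fix=A main=B]
After op 5 (reset): HEAD=exp@B [exp=B fix=A main=B]
After op 6 (merge): HEAD=exp@C [exp=C fix=A main=B]
After op 7 (merge): HEAD=exp@D [exp=D fix=A main=B]
After op 8 (commit): HEAD=exp@E [exp=E fix=A main=B]
After op 9 (branch): HEAD=exp@E [dev=E exp=E fix=A main=B]
ancestors(B) = {A,B}; E in? no
ancestors(A) = {A}; D in? no
ancestors(C) = {A,B,C}; E in? no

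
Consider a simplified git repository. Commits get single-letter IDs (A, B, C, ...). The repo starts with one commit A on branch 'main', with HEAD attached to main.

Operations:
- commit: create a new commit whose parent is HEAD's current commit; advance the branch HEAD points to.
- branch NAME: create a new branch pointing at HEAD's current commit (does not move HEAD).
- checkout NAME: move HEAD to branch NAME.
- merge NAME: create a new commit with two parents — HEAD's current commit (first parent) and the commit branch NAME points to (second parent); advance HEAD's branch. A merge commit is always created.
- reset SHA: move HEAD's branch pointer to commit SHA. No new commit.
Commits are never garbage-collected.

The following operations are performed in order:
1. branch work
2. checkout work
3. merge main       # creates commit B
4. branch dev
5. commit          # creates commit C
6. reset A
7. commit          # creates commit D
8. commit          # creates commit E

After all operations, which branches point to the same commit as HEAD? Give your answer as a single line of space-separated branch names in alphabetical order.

Answer: work

Derivation:
After op 1 (branch): HEAD=main@A [main=A work=A]
After op 2 (checkout): HEAD=work@A [main=A work=A]
After op 3 (merge): HEAD=work@B [main=A work=B]
After op 4 (branch): HEAD=work@B [dev=B main=A work=B]
After op 5 (commit): HEAD=work@C [dev=B main=A work=C]
After op 6 (reset): HEAD=work@A [dev=B main=A work=A]
After op 7 (commit): HEAD=work@D [dev=B main=A work=D]
After op 8 (commit): HEAD=work@E [dev=B main=A work=E]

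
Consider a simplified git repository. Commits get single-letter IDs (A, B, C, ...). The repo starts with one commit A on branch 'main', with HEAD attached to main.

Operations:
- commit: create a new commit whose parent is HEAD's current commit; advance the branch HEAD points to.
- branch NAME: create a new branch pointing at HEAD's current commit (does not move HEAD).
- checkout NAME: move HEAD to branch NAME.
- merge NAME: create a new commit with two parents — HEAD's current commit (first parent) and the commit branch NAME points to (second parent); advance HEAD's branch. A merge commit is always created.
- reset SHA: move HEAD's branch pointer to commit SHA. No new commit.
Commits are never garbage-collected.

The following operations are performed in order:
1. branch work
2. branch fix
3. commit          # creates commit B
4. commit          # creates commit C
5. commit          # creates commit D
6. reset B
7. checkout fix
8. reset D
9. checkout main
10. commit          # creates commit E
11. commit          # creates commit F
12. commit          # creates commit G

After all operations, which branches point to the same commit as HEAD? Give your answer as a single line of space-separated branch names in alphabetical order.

After op 1 (branch): HEAD=main@A [main=A work=A]
After op 2 (branch): HEAD=main@A [fix=A main=A work=A]
After op 3 (commit): HEAD=main@B [fix=A main=B work=A]
After op 4 (commit): HEAD=main@C [fix=A main=C work=A]
After op 5 (commit): HEAD=main@D [fix=A main=D work=A]
After op 6 (reset): HEAD=main@B [fix=A main=B work=A]
After op 7 (checkout): HEAD=fix@A [fix=A main=B work=A]
After op 8 (reset): HEAD=fix@D [fix=D main=B work=A]
After op 9 (checkout): HEAD=main@B [fix=D main=B work=A]
After op 10 (commit): HEAD=main@E [fix=D main=E work=A]
After op 11 (commit): HEAD=main@F [fix=D main=F work=A]
After op 12 (commit): HEAD=main@G [fix=D main=G work=A]

Answer: main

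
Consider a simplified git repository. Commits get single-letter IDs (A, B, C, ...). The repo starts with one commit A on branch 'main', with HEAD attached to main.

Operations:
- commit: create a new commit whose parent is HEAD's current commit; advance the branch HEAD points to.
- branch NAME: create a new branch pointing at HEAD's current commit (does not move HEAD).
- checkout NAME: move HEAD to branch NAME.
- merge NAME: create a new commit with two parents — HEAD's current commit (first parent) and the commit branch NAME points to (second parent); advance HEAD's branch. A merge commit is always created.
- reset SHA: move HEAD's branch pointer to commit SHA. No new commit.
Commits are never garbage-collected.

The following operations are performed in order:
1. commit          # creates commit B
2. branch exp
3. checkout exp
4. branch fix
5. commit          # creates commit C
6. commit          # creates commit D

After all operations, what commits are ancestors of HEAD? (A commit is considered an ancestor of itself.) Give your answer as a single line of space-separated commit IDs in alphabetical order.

After op 1 (commit): HEAD=main@B [main=B]
After op 2 (branch): HEAD=main@B [exp=B main=B]
After op 3 (checkout): HEAD=exp@B [exp=B main=B]
After op 4 (branch): HEAD=exp@B [exp=B fix=B main=B]
After op 5 (commit): HEAD=exp@C [exp=C fix=B main=B]
After op 6 (commit): HEAD=exp@D [exp=D fix=B main=B]

Answer: A B C D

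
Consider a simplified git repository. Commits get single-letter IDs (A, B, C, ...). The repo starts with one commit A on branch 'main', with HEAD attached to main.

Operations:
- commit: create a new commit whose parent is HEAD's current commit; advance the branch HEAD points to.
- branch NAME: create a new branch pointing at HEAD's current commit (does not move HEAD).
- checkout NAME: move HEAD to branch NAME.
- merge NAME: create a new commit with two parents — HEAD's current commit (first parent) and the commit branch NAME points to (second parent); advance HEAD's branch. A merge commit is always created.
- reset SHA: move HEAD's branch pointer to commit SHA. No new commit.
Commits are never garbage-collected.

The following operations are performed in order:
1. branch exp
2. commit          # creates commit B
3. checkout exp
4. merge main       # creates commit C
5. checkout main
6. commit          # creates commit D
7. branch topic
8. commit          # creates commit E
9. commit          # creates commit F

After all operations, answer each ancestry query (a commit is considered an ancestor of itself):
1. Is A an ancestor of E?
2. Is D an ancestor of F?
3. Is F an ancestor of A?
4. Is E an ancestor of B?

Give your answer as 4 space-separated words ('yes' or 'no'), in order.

Answer: yes yes no no

Derivation:
After op 1 (branch): HEAD=main@A [exp=A main=A]
After op 2 (commit): HEAD=main@B [exp=A main=B]
After op 3 (checkout): HEAD=exp@A [exp=A main=B]
After op 4 (merge): HEAD=exp@C [exp=C main=B]
After op 5 (checkout): HEAD=main@B [exp=C main=B]
After op 6 (commit): HEAD=main@D [exp=C main=D]
After op 7 (branch): HEAD=main@D [exp=C main=D topic=D]
After op 8 (commit): HEAD=main@E [exp=C main=E topic=D]
After op 9 (commit): HEAD=main@F [exp=C main=F topic=D]
ancestors(E) = {A,B,D,E}; A in? yes
ancestors(F) = {A,B,D,E,F}; D in? yes
ancestors(A) = {A}; F in? no
ancestors(B) = {A,B}; E in? no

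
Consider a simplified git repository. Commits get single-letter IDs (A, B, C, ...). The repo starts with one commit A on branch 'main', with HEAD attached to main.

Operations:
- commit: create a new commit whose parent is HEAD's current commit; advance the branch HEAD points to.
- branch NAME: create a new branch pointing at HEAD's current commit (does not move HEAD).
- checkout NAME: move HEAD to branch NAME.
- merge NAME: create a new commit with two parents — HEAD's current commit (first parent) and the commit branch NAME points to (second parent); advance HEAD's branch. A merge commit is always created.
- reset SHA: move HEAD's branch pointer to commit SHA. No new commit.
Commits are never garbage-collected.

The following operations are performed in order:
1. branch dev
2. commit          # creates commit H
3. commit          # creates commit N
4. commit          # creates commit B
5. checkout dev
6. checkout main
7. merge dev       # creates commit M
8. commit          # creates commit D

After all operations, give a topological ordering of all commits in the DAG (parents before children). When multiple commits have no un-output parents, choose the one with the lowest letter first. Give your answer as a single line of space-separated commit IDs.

Answer: A H N B M D

Derivation:
After op 1 (branch): HEAD=main@A [dev=A main=A]
After op 2 (commit): HEAD=main@H [dev=A main=H]
After op 3 (commit): HEAD=main@N [dev=A main=N]
After op 4 (commit): HEAD=main@B [dev=A main=B]
After op 5 (checkout): HEAD=dev@A [dev=A main=B]
After op 6 (checkout): HEAD=main@B [dev=A main=B]
After op 7 (merge): HEAD=main@M [dev=A main=M]
After op 8 (commit): HEAD=main@D [dev=A main=D]
commit A: parents=[]
commit B: parents=['N']
commit D: parents=['M']
commit H: parents=['A']
commit M: parents=['B', 'A']
commit N: parents=['H']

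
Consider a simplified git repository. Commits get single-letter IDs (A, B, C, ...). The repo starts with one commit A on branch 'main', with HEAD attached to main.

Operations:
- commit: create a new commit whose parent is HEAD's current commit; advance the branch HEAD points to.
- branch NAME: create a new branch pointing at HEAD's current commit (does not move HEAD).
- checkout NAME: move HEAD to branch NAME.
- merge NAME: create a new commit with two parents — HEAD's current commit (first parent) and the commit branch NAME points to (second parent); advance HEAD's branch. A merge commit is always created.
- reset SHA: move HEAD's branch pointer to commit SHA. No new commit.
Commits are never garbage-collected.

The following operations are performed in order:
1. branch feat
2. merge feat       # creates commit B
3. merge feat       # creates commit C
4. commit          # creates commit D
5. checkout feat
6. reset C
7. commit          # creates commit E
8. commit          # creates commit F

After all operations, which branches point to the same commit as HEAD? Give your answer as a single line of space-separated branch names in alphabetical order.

Answer: feat

Derivation:
After op 1 (branch): HEAD=main@A [feat=A main=A]
After op 2 (merge): HEAD=main@B [feat=A main=B]
After op 3 (merge): HEAD=main@C [feat=A main=C]
After op 4 (commit): HEAD=main@D [feat=A main=D]
After op 5 (checkout): HEAD=feat@A [feat=A main=D]
After op 6 (reset): HEAD=feat@C [feat=C main=D]
After op 7 (commit): HEAD=feat@E [feat=E main=D]
After op 8 (commit): HEAD=feat@F [feat=F main=D]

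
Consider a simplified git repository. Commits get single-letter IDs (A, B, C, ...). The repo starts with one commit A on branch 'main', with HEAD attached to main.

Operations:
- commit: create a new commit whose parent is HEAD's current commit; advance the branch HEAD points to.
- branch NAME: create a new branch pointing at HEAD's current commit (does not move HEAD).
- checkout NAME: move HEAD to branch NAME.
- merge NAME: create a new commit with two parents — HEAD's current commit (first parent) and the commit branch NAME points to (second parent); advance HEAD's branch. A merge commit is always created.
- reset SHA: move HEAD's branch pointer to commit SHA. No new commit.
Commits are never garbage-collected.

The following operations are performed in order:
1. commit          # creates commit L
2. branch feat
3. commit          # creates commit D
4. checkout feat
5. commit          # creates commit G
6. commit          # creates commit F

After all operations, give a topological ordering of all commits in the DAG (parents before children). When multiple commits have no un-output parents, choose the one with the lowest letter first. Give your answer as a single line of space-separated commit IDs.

After op 1 (commit): HEAD=main@L [main=L]
After op 2 (branch): HEAD=main@L [feat=L main=L]
After op 3 (commit): HEAD=main@D [feat=L main=D]
After op 4 (checkout): HEAD=feat@L [feat=L main=D]
After op 5 (commit): HEAD=feat@G [feat=G main=D]
After op 6 (commit): HEAD=feat@F [feat=F main=D]
commit A: parents=[]
commit D: parents=['L']
commit F: parents=['G']
commit G: parents=['L']
commit L: parents=['A']

Answer: A L D G F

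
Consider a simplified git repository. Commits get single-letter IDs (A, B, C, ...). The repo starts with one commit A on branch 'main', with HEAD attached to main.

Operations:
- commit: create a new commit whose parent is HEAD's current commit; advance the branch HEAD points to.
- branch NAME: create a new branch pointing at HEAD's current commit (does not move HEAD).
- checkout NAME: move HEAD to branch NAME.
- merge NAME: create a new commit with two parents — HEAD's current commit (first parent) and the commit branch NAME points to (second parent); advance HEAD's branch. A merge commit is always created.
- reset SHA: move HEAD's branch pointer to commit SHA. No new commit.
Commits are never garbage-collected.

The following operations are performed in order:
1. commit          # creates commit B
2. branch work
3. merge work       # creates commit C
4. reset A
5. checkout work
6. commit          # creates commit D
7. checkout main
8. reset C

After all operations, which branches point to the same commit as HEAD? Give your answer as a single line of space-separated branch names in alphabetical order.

After op 1 (commit): HEAD=main@B [main=B]
After op 2 (branch): HEAD=main@B [main=B work=B]
After op 3 (merge): HEAD=main@C [main=C work=B]
After op 4 (reset): HEAD=main@A [main=A work=B]
After op 5 (checkout): HEAD=work@B [main=A work=B]
After op 6 (commit): HEAD=work@D [main=A work=D]
After op 7 (checkout): HEAD=main@A [main=A work=D]
After op 8 (reset): HEAD=main@C [main=C work=D]

Answer: main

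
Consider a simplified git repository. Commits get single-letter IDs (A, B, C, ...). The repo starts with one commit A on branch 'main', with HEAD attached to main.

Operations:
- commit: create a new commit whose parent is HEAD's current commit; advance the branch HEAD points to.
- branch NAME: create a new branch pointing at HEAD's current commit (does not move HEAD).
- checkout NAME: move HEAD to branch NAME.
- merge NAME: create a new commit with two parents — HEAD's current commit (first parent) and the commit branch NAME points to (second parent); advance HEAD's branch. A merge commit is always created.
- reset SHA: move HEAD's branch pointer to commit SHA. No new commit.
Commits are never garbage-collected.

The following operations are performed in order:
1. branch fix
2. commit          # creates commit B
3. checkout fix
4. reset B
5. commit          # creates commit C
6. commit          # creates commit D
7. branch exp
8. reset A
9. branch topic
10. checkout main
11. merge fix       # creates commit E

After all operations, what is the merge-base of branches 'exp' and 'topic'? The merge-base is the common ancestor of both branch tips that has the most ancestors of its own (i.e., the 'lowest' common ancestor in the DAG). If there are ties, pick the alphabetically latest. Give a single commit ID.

After op 1 (branch): HEAD=main@A [fix=A main=A]
After op 2 (commit): HEAD=main@B [fix=A main=B]
After op 3 (checkout): HEAD=fix@A [fix=A main=B]
After op 4 (reset): HEAD=fix@B [fix=B main=B]
After op 5 (commit): HEAD=fix@C [fix=C main=B]
After op 6 (commit): HEAD=fix@D [fix=D main=B]
After op 7 (branch): HEAD=fix@D [exp=D fix=D main=B]
After op 8 (reset): HEAD=fix@A [exp=D fix=A main=B]
After op 9 (branch): HEAD=fix@A [exp=D fix=A main=B topic=A]
After op 10 (checkout): HEAD=main@B [exp=D fix=A main=B topic=A]
After op 11 (merge): HEAD=main@E [exp=D fix=A main=E topic=A]
ancestors(exp=D): ['A', 'B', 'C', 'D']
ancestors(topic=A): ['A']
common: ['A']

Answer: A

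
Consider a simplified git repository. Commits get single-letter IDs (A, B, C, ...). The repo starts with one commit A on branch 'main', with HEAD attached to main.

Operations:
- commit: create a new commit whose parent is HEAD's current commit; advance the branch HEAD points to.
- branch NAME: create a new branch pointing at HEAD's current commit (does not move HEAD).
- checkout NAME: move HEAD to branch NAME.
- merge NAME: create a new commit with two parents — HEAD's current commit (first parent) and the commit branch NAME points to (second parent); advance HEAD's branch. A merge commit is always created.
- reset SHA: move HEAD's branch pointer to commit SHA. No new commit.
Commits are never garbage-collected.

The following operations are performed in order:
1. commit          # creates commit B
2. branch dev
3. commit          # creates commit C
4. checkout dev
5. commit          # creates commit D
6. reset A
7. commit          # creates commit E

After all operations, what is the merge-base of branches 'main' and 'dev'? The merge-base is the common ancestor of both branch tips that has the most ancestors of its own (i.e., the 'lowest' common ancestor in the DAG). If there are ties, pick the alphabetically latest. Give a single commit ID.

After op 1 (commit): HEAD=main@B [main=B]
After op 2 (branch): HEAD=main@B [dev=B main=B]
After op 3 (commit): HEAD=main@C [dev=B main=C]
After op 4 (checkout): HEAD=dev@B [dev=B main=C]
After op 5 (commit): HEAD=dev@D [dev=D main=C]
After op 6 (reset): HEAD=dev@A [dev=A main=C]
After op 7 (commit): HEAD=dev@E [dev=E main=C]
ancestors(main=C): ['A', 'B', 'C']
ancestors(dev=E): ['A', 'E']
common: ['A']

Answer: A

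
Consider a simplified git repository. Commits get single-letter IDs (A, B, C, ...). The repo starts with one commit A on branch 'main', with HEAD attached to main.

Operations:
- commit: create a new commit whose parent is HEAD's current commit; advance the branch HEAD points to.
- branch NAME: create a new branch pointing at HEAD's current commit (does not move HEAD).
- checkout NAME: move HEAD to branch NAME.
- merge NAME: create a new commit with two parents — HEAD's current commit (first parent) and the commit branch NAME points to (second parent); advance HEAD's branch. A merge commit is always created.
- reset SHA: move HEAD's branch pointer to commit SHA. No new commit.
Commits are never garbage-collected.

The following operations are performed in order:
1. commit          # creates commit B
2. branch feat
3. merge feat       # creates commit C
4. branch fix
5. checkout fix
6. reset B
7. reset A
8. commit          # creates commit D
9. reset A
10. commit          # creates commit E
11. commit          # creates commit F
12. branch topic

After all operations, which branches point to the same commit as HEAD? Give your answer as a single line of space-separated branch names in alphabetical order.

After op 1 (commit): HEAD=main@B [main=B]
After op 2 (branch): HEAD=main@B [feat=B main=B]
After op 3 (merge): HEAD=main@C [feat=B main=C]
After op 4 (branch): HEAD=main@C [feat=B fix=C main=C]
After op 5 (checkout): HEAD=fix@C [feat=B fix=C main=C]
After op 6 (reset): HEAD=fix@B [feat=B fix=B main=C]
After op 7 (reset): HEAD=fix@A [feat=B fix=A main=C]
After op 8 (commit): HEAD=fix@D [feat=B fix=D main=C]
After op 9 (reset): HEAD=fix@A [feat=B fix=A main=C]
After op 10 (commit): HEAD=fix@E [feat=B fix=E main=C]
After op 11 (commit): HEAD=fix@F [feat=B fix=F main=C]
After op 12 (branch): HEAD=fix@F [feat=B fix=F main=C topic=F]

Answer: fix topic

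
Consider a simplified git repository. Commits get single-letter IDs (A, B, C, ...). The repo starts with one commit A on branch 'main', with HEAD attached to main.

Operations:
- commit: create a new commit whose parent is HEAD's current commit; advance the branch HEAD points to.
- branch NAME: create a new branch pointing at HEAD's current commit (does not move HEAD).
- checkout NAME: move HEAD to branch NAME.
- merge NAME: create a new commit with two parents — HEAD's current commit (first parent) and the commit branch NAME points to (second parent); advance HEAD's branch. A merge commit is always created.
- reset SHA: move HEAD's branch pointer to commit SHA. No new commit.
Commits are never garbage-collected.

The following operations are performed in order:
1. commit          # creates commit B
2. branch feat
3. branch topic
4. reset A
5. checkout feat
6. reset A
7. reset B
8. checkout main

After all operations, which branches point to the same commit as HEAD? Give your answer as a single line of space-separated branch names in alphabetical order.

After op 1 (commit): HEAD=main@B [main=B]
After op 2 (branch): HEAD=main@B [feat=B main=B]
After op 3 (branch): HEAD=main@B [feat=B main=B topic=B]
After op 4 (reset): HEAD=main@A [feat=B main=A topic=B]
After op 5 (checkout): HEAD=feat@B [feat=B main=A topic=B]
After op 6 (reset): HEAD=feat@A [feat=A main=A topic=B]
After op 7 (reset): HEAD=feat@B [feat=B main=A topic=B]
After op 8 (checkout): HEAD=main@A [feat=B main=A topic=B]

Answer: main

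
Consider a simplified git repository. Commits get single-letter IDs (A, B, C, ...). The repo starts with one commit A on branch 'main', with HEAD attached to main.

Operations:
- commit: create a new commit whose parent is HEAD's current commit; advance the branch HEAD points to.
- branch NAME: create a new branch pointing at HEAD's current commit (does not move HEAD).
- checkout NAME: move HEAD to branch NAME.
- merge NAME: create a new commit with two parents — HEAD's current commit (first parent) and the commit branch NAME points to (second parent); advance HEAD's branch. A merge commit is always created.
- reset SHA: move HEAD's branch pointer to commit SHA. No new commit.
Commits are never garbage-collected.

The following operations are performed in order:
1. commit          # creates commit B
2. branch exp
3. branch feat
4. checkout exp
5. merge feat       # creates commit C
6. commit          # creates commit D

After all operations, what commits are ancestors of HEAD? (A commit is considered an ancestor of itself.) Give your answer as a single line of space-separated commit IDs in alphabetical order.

After op 1 (commit): HEAD=main@B [main=B]
After op 2 (branch): HEAD=main@B [exp=B main=B]
After op 3 (branch): HEAD=main@B [exp=B feat=B main=B]
After op 4 (checkout): HEAD=exp@B [exp=B feat=B main=B]
After op 5 (merge): HEAD=exp@C [exp=C feat=B main=B]
After op 6 (commit): HEAD=exp@D [exp=D feat=B main=B]

Answer: A B C D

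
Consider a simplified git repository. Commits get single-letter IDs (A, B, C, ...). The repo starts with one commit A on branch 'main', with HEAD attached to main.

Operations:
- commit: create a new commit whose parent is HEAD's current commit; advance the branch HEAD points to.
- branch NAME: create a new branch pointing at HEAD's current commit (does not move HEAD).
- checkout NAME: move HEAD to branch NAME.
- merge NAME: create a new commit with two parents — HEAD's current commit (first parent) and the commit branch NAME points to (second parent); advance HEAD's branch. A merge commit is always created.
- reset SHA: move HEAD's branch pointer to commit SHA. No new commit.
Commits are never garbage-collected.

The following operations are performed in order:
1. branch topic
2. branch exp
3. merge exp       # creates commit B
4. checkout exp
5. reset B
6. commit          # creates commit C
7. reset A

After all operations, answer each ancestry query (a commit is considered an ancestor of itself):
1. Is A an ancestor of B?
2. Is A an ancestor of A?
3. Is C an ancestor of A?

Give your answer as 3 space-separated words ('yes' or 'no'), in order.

Answer: yes yes no

Derivation:
After op 1 (branch): HEAD=main@A [main=A topic=A]
After op 2 (branch): HEAD=main@A [exp=A main=A topic=A]
After op 3 (merge): HEAD=main@B [exp=A main=B topic=A]
After op 4 (checkout): HEAD=exp@A [exp=A main=B topic=A]
After op 5 (reset): HEAD=exp@B [exp=B main=B topic=A]
After op 6 (commit): HEAD=exp@C [exp=C main=B topic=A]
After op 7 (reset): HEAD=exp@A [exp=A main=B topic=A]
ancestors(B) = {A,B}; A in? yes
ancestors(A) = {A}; A in? yes
ancestors(A) = {A}; C in? no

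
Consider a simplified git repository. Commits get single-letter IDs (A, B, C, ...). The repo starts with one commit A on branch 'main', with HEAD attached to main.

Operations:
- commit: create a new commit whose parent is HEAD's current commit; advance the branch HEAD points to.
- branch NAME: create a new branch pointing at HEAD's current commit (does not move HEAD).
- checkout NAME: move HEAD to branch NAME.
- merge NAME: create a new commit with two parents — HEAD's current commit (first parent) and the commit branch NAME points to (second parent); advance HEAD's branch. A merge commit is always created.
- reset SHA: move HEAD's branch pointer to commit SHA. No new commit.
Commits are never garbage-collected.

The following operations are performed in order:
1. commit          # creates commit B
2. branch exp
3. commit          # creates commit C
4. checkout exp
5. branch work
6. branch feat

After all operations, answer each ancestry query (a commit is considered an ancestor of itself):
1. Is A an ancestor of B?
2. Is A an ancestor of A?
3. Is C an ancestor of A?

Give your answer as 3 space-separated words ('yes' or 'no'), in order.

Answer: yes yes no

Derivation:
After op 1 (commit): HEAD=main@B [main=B]
After op 2 (branch): HEAD=main@B [exp=B main=B]
After op 3 (commit): HEAD=main@C [exp=B main=C]
After op 4 (checkout): HEAD=exp@B [exp=B main=C]
After op 5 (branch): HEAD=exp@B [exp=B main=C work=B]
After op 6 (branch): HEAD=exp@B [exp=B feat=B main=C work=B]
ancestors(B) = {A,B}; A in? yes
ancestors(A) = {A}; A in? yes
ancestors(A) = {A}; C in? no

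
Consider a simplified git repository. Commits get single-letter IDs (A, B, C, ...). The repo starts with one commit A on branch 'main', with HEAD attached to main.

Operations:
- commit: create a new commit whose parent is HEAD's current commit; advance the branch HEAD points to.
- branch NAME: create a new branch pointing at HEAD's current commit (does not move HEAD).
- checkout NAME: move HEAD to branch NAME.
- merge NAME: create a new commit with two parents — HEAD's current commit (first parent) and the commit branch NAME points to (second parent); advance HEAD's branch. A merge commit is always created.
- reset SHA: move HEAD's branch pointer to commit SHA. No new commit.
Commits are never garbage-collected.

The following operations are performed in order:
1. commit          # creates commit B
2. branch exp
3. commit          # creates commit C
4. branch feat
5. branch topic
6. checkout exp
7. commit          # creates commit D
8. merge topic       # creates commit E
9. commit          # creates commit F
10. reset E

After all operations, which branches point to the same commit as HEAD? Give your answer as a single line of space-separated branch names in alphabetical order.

After op 1 (commit): HEAD=main@B [main=B]
After op 2 (branch): HEAD=main@B [exp=B main=B]
After op 3 (commit): HEAD=main@C [exp=B main=C]
After op 4 (branch): HEAD=main@C [exp=B feat=C main=C]
After op 5 (branch): HEAD=main@C [exp=B feat=C main=C topic=C]
After op 6 (checkout): HEAD=exp@B [exp=B feat=C main=C topic=C]
After op 7 (commit): HEAD=exp@D [exp=D feat=C main=C topic=C]
After op 8 (merge): HEAD=exp@E [exp=E feat=C main=C topic=C]
After op 9 (commit): HEAD=exp@F [exp=F feat=C main=C topic=C]
After op 10 (reset): HEAD=exp@E [exp=E feat=C main=C topic=C]

Answer: exp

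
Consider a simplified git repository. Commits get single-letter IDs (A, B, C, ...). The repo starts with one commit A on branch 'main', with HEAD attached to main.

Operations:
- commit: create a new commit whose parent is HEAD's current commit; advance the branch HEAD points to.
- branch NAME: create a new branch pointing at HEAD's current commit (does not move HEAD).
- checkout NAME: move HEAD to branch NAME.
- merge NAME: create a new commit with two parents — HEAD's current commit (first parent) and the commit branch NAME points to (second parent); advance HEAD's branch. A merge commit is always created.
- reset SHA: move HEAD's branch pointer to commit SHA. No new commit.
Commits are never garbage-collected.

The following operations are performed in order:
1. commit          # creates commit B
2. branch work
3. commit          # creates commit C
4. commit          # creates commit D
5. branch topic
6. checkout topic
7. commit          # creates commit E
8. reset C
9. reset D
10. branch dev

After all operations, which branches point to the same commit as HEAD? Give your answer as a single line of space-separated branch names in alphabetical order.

After op 1 (commit): HEAD=main@B [main=B]
After op 2 (branch): HEAD=main@B [main=B work=B]
After op 3 (commit): HEAD=main@C [main=C work=B]
After op 4 (commit): HEAD=main@D [main=D work=B]
After op 5 (branch): HEAD=main@D [main=D topic=D work=B]
After op 6 (checkout): HEAD=topic@D [main=D topic=D work=B]
After op 7 (commit): HEAD=topic@E [main=D topic=E work=B]
After op 8 (reset): HEAD=topic@C [main=D topic=C work=B]
After op 9 (reset): HEAD=topic@D [main=D topic=D work=B]
After op 10 (branch): HEAD=topic@D [dev=D main=D topic=D work=B]

Answer: dev main topic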